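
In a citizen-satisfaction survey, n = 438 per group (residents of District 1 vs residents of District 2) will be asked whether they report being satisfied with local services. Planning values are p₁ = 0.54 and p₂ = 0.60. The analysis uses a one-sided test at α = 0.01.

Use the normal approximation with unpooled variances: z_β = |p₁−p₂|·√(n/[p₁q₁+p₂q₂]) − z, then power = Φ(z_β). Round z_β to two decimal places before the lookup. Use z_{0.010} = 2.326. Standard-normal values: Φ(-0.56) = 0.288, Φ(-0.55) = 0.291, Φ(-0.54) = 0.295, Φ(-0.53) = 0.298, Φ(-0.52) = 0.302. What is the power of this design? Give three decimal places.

z_β = |p₁−p₂|·√(n/[p₁q₁+p₂q₂]) − z_α
    = 0.06 · √(438/0.4884) − 2.326
    = 0.06 · 29.9467 − 2.326
    = 1.7968 − 2.326 = -0.5292 → -0.53
Power = Φ(-0.53) = 0.298.

Power ≈ 0.298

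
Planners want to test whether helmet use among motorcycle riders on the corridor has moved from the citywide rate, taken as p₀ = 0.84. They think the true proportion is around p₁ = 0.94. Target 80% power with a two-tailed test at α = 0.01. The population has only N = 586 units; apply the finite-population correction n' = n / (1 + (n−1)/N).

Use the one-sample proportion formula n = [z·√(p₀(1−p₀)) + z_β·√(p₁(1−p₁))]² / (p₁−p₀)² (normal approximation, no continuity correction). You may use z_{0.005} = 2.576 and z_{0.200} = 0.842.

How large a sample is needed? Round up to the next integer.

n = [z_{α/2}·√(p₀q₀) + z_β·√(p₁q₁)]² / (p₁ − p₀)²
  = [2.576·√(0.84·0.16) + 0.842·√(0.94·0.06)]² / (0.10)²
  = [2.576·0.3666 + 0.842·0.2375]² / 0.0100
  = [1.1443]² / 0.0100
  = 130.95
Finite-population correction (N = 586): 130.95 / (1 + (130.95 − 1)/586) = 107.18.
Round up → n = 108.

n = 108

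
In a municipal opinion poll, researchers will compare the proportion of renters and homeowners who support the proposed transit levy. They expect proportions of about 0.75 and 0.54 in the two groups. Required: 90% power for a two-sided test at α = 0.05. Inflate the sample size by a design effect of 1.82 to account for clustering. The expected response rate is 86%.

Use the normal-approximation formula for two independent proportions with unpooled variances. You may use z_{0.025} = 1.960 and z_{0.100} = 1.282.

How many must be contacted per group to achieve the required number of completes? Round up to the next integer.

n = 220 per group

n = (z_{α/2} + z_β)² · [p₁(1−p₁) + p₂(1−p₂)] / (p₁ − p₂)²
  = (1.960 + 1.282)² · (0.75·0.25 + 0.54·0.46) / (0.21)²
  = (3.242)² · (0.1875 + 0.2484) / 0.0441
  = 10.5106 · 0.4359 / 0.0441
  = 103.89
Design effect: 1.82 × 103.89 = 189.08.
Adjust for 86% response: 189.08 / 0.86 = 219.86.
Round up → n = 220 per group.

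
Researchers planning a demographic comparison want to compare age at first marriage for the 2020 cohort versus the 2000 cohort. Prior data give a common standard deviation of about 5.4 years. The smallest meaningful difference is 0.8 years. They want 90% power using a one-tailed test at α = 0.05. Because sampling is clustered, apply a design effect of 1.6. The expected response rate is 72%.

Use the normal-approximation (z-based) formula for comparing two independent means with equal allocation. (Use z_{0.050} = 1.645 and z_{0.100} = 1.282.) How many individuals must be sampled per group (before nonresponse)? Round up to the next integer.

n = 1735 per group

n = (z_α + z_β)² · (σ₁² + σ₂²) / δ²
  = (1.645 + 1.282)² · (2·5.4² = 58.32) / 0.8²
  = 8.5673 · 58.32 / 0.64
  = 780.70
Design effect: 1.6 × 780.70 = 1249.12.
Adjust for 72% response: 1249.12 / 0.72 = 1734.88.
Round up → n = 1735 per group.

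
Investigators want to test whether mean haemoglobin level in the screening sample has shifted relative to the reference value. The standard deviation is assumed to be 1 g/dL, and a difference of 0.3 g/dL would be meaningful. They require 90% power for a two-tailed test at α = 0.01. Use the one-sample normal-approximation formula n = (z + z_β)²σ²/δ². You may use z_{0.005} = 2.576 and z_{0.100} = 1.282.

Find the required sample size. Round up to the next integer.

n = 166

n = (z_{α/2} + z_β)² · σ² / δ²
  = (2.576 + 1.282)² · 1² / 0.3²
  = 14.8842 · 1 / 0.09
  = 165.38
Round up → n = 166.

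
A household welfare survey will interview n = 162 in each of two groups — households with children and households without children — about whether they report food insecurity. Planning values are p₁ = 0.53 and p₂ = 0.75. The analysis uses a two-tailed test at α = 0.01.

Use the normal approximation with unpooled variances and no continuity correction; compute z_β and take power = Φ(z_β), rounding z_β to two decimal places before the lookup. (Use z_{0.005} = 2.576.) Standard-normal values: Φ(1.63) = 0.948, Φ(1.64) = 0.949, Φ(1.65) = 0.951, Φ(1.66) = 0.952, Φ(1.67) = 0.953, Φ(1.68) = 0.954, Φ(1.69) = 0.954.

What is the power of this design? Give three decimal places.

z_β = |p₁−p₂|·√(n/[p₁q₁+p₂q₂]) − z_{α/2}
    = 0.22 · √(162/0.4366) − 2.576
    = 0.22 · 19.2626 − 2.576
    = 4.2378 − 2.576 = 1.6618 → 1.66
Power = Φ(1.66) = 0.952.

Power ≈ 0.952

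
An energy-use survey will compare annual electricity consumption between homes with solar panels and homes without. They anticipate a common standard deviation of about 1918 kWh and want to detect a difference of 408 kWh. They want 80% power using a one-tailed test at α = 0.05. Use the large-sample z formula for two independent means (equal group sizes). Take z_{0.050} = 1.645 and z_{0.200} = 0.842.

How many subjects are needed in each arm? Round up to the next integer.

n = 274 per group

n = (z_α + z_β)² · (σ₁² + σ₂²) / δ²
  = (1.645 + 0.842)² · (2·1918² = 7357448) / 408²
  = 6.1852 · 7357448 / 166464
  = 273.37
Round up → n = 274 per group.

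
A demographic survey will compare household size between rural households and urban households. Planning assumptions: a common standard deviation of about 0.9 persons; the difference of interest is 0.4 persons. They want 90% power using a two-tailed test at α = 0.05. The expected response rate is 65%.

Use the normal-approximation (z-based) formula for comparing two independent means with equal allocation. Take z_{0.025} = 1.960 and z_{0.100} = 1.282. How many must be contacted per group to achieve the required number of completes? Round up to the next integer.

n = 164 per group

n = (z_{α/2} + z_β)² · (σ₁² + σ₂²) / δ²
  = (1.960 + 1.282)² · (2·0.9² = 1.62) / 0.4²
  = 10.5106 · 1.62 / 0.16
  = 106.42
Adjust for 65% response: 106.42 / 0.65 = 163.72.
Round up → n = 164 per group.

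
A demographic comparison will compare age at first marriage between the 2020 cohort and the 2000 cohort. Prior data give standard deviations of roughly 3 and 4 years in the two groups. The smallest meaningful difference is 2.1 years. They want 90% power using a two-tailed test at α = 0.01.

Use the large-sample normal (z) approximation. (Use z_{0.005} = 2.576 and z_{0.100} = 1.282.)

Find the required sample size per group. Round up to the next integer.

n = (z_{α/2} + z_β)² · (σ₁² + σ₂²) / δ²
  = (2.576 + 1.282)² · (3² + 4² = 25) / 2.1²
  = 14.8842 · 25 / 4.41
  = 84.38
Round up → n = 85 per group.

n = 85 per group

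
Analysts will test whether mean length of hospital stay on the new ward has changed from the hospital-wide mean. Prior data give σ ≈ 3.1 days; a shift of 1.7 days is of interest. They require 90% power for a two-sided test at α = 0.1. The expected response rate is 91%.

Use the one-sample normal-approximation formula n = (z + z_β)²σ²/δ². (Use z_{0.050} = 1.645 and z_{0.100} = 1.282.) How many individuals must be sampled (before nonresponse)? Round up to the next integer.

n = 32

n = (z_{α/2} + z_β)² · σ² / δ²
  = (1.645 + 1.282)² · 3.1² / 1.7²
  = 8.5673 · 9.61 / 2.89
  = 28.49
Adjust for 91% response: 28.49 / 0.91 = 31.31.
Round up → n = 32.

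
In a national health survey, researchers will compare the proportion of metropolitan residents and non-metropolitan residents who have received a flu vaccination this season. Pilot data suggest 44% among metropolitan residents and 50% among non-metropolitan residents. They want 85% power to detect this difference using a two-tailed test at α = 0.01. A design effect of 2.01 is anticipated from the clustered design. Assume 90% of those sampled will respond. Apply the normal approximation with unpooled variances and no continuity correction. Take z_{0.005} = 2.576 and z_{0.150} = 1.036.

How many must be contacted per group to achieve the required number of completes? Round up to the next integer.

n = 4018 per group

n = (z_{α/2} + z_β)² · [p₁(1−p₁) + p₂(1−p₂)] / (p₁ − p₂)²
  = (2.576 + 1.036)² · (0.44·0.56 + 0.50·0.50) / (-0.06)²
  = (3.612)² · (0.2464 + 0.2500) / 0.0036
  = 13.0465 · 0.4964 / 0.0036
  = 1798.97
Design effect: 2.01 × 1798.97 = 3615.94.
Adjust for 90% response: 3615.94 / 0.90 = 4017.71.
Round up → n = 4018 per group.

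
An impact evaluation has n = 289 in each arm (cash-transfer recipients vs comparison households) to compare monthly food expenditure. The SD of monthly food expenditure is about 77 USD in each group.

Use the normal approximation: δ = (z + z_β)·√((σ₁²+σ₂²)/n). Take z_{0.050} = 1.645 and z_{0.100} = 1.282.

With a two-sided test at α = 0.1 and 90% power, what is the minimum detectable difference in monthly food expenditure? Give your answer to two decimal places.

Minimum detectable difference ≈ 18.75 USD

δ = (z_{α/2} + z_β) · √((σ₁²+σ₂²)/n)
  = (1.645 + 1.282) · √(11858/289)
  = 2.927 · √41.0311
  = 2.927 · 6.4056
  = 18.7491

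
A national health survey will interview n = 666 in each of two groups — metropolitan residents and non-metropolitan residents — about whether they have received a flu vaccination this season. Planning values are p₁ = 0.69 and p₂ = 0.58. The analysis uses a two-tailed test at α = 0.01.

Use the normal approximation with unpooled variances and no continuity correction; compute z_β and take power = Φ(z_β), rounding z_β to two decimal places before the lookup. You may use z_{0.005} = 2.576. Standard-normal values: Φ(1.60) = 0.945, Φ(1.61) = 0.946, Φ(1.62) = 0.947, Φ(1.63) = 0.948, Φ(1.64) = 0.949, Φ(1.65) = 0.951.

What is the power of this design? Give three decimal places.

Power ≈ 0.947

z_β = |p₁−p₂|·√(n/[p₁q₁+p₂q₂]) − z_{α/2}
    = 0.11 · √(666/0.4575) − 2.576
    = 0.11 · 38.1541 − 2.576
    = 4.1970 − 2.576 = 1.6210 → 1.62
Power = Φ(1.62) = 0.947.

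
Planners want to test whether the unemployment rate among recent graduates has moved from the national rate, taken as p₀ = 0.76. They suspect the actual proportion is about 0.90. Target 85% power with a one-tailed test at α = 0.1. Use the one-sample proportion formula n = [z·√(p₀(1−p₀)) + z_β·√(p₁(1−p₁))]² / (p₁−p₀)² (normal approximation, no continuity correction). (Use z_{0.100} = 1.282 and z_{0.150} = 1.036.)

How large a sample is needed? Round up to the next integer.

n = 38

n = [z_α·√(p₀q₀) + z_β·√(p₁q₁)]² / (p₁ − p₀)²
  = [1.282·√(0.76·0.24) + 1.036·√(0.90·0.10)]² / (0.14)²
  = [1.282·0.4271 + 1.036·0.3000]² / 0.0196
  = [0.8583]² / 0.0196
  = 37.59
Round up → n = 38.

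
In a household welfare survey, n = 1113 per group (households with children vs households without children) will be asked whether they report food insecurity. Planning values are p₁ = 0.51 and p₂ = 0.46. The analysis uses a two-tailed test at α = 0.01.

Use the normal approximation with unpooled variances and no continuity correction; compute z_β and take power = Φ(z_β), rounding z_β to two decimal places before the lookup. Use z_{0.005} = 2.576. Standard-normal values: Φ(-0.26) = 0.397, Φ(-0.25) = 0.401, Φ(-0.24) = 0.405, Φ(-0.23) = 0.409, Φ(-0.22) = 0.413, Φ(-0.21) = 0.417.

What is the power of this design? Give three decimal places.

z_β = |p₁−p₂|·√(n/[p₁q₁+p₂q₂]) − z_{α/2}
    = 0.05 · √(1113/0.4983) − 2.576
    = 0.05 · 47.2609 − 2.576
    = 2.3630 − 2.576 = -0.2130 → -0.21
Power = Φ(-0.21) = 0.417.

Power ≈ 0.417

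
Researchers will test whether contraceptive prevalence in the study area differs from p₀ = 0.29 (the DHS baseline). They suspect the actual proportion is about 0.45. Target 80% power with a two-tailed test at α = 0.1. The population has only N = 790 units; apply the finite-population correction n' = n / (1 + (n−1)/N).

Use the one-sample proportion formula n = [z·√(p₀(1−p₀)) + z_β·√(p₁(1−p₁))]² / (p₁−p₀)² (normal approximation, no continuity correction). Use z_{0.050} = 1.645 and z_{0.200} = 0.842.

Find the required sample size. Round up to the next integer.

n = [z_{α/2}·√(p₀q₀) + z_β·√(p₁q₁)]² / (p₁ − p₀)²
  = [1.645·√(0.29·0.71) + 0.842·√(0.45·0.55)]² / (0.16)²
  = [1.645·0.4538 + 0.842·0.4975]² / 0.0256
  = [1.1653]² / 0.0256
  = 53.05
Finite-population correction (N = 790): 53.05 / (1 + (53.05 − 1)/790) = 49.77.
Round up → n = 50.

n = 50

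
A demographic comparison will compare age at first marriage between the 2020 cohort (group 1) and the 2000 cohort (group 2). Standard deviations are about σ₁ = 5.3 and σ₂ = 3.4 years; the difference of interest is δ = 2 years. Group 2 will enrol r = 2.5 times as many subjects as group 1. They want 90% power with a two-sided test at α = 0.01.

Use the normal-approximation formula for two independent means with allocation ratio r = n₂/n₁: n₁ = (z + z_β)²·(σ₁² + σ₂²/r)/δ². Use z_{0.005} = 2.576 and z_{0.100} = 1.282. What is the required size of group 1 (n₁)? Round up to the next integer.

n₁ = 122

n₁ = (z_{α/2} + z_β)² · (σ₁² + σ₂²/r) / δ²
   = (2.576 + 1.282)² · (5.3² + 3.4²/2.5) / 2²
   = 14.8842 · (28.09 + 4.624) / 4
   = 14.8842 · 32.714 / 4
   = 121.73
Round up → n₁ = 122; n₂ = r·n₁ = 2.5 × 122 = 305.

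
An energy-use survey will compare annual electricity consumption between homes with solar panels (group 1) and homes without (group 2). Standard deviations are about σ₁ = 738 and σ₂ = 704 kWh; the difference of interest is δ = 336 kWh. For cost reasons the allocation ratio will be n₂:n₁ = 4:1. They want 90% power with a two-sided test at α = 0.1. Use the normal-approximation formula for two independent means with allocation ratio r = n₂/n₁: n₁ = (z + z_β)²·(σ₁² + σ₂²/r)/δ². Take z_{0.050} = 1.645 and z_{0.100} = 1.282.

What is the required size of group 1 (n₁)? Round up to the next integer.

n₁ = (z_{α/2} + z_β)² · (σ₁² + σ₂²/r) / δ²
   = (1.645 + 1.282)² · (738² + 704²/4) / 336²
   = 8.5673 · (544644 + 123904) / 112896
   = 8.5673 · 668548 / 112896
   = 50.73
Round up → n₁ = 51; n₂ = r·n₁ = 4 × 51 = 204.

n₁ = 51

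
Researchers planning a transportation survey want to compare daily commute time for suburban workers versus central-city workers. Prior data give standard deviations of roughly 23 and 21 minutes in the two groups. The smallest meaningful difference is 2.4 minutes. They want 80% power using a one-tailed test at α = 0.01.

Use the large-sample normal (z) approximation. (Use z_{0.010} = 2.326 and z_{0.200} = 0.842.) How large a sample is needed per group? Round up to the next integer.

n = 1691 per group

n = (z_α + z_β)² · (σ₁² + σ₂²) / δ²
  = (2.326 + 0.842)² · (23² + 21² = 970) / 2.4²
  = 10.0362 · 970 / 5.76
  = 1690.13
Round up → n = 1691 per group.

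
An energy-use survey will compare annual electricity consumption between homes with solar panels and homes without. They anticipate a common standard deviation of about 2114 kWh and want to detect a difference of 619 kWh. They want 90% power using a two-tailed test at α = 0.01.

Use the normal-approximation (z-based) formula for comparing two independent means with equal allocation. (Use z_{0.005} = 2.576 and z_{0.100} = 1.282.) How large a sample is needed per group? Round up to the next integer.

n = 348 per group

n = (z_{α/2} + z_β)² · (σ₁² + σ₂²) / δ²
  = (2.576 + 1.282)² · (2·2114² = 8937992) / 619²
  = 14.8842 · 8937992 / 383161
  = 347.20
Round up → n = 348 per group.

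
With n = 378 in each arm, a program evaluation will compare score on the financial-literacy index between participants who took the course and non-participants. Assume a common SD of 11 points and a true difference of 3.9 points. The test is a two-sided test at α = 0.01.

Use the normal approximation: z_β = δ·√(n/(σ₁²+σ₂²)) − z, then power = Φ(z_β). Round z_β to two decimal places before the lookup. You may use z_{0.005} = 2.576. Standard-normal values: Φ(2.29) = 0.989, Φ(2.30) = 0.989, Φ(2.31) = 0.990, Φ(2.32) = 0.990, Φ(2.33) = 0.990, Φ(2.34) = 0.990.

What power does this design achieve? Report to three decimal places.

z_β = δ·√(n/(σ₁²+σ₂²)) − z_{α/2}
    = 3.9 · √(378/242) − 2.576
    = 3.9 · 1.24979 − 2.576
    = 4.8742 − 2.576 = 2.2982 → 2.30
Power = Φ(2.30) = 0.989.

Power ≈ 0.989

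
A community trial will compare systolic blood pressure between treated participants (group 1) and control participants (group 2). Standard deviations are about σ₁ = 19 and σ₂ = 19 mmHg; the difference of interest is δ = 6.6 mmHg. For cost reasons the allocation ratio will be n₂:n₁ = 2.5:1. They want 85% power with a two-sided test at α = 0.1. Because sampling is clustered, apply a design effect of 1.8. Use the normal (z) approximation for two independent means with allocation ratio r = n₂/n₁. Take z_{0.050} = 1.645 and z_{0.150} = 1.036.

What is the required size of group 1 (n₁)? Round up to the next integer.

n₁ = (z_{α/2} + z_β)² · (σ₁² + σ₂²/r) / δ²
   = (1.645 + 1.036)² · (19² + 19²/2.5) / 6.6²
   = 7.1878 · (361 + 144.4) / 43.56
   = 7.1878 · 505.4 / 43.56
   = 83.40
Design effect: 1.8 × 83.40 = 150.11.
Round up → n₁ = 151; n₂ = r·n₁ = 2.5 × 151 = 378.

n₁ = 151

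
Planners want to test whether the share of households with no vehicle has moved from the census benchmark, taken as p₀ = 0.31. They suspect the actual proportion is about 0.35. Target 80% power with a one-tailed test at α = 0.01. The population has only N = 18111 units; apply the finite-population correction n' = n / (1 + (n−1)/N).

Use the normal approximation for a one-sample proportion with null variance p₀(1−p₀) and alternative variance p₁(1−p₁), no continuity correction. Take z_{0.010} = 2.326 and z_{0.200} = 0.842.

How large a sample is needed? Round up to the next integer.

n = [z_α·√(p₀q₀) + z_β·√(p₁q₁)]² / (p₁ − p₀)²
  = [2.326·√(0.31·0.69) + 0.842·√(0.35·0.65)]² / (0.04)²
  = [2.326·0.4625 + 0.842·0.4770]² / 0.0016
  = [1.4774]² / 0.0016
  = 1364.13
Finite-population correction (N = 18111): 1364.13 / (1 + (1364.13 − 1)/18111) = 1268.65.
Round up → n = 1269.

n = 1269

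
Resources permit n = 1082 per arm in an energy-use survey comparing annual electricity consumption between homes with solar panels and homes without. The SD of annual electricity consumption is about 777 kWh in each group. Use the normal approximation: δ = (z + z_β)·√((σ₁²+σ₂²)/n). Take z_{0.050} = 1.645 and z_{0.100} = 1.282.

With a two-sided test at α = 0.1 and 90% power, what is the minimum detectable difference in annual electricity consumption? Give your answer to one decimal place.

δ = (z_{α/2} + z_β) · √((σ₁²+σ₂²)/n)
  = (1.645 + 1.282) · √(1207458/1082)
  = 2.927 · √1116.0
  = 2.927 · 33.4058
  = 97.7789

Minimum detectable difference ≈ 97.8 kWh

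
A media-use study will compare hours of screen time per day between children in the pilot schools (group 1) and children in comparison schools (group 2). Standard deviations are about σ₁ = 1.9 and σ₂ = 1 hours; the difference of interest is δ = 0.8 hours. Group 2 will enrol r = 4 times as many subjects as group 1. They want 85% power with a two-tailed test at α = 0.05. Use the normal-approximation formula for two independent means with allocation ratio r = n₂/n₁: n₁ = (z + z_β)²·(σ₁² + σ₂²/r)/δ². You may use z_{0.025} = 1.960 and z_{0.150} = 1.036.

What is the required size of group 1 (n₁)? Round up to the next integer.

n₁ = (z_{α/2} + z_β)² · (σ₁² + σ₂²/r) / δ²
   = (1.960 + 1.036)² · (1.9² + 1²/4) / 0.8²
   = 8.9760 · (3.61 + 0.25) / 0.64
   = 8.9760 · 3.86 / 0.64
   = 54.14
Round up → n₁ = 55; n₂ = r·n₁ = 4 × 55 = 220.

n₁ = 55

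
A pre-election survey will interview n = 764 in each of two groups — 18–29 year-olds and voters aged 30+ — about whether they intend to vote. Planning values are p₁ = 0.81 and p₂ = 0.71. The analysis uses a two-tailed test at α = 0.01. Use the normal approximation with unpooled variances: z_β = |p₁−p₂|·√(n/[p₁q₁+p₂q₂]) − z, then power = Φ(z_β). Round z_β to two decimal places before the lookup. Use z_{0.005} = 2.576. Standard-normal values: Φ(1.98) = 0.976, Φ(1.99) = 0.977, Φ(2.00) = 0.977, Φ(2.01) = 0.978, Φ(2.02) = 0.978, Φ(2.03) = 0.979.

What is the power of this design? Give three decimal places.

z_β = |p₁−p₂|·√(n/[p₁q₁+p₂q₂]) − z_{α/2}
    = 0.10 · √(764/0.3598) − 2.576
    = 0.10 · 46.0804 − 2.576
    = 4.6080 − 2.576 = 2.0320 → 2.03
Power = Φ(2.03) = 0.979.

Power ≈ 0.979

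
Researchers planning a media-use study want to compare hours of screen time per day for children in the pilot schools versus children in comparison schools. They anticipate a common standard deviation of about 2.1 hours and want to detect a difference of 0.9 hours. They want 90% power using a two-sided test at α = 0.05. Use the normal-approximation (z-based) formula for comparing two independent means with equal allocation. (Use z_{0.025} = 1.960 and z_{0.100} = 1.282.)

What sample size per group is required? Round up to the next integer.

n = 115 per group

n = (z_{α/2} + z_β)² · (σ₁² + σ₂²) / δ²
  = (1.960 + 1.282)² · (2·2.1² = 8.82) / 0.9²
  = 10.5106 · 8.82 / 0.81
  = 114.45
Round up → n = 115 per group.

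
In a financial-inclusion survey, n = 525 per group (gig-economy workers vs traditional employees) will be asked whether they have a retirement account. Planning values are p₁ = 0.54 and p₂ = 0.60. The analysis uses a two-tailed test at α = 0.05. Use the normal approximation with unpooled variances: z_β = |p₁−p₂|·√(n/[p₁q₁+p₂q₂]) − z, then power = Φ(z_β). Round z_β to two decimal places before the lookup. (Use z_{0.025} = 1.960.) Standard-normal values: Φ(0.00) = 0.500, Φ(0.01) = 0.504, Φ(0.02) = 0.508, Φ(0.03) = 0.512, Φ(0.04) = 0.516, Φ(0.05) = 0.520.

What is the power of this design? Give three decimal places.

Power ≈ 0.504

z_β = |p₁−p₂|·√(n/[p₁q₁+p₂q₂]) − z_{α/2}
    = 0.06 · √(525/0.4884) − 1.960
    = 0.06 · 32.7863 − 1.960
    = 1.9672 − 1.960 = 0.0072 → 0.01
Power = Φ(0.01) = 0.504.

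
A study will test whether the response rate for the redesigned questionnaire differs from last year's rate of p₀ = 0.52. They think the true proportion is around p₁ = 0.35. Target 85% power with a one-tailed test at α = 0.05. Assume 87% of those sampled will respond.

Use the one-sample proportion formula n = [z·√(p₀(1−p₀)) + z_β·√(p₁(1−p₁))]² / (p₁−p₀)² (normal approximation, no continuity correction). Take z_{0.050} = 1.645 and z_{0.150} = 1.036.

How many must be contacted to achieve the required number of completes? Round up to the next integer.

n = [z_α·√(p₀q₀) + z_β·√(p₁q₁)]² / (p₁ − p₀)²
  = [1.645·√(0.52·0.48) + 1.036·√(0.35·0.65)]² / (-0.17)²
  = [1.645·0.4996 + 1.036·0.4770]² / 0.0289
  = [1.3160]² / 0.0289
  = 59.92
Adjust for 87% response: 59.92 / 0.87 = 68.88.
Round up → n = 69.

n = 69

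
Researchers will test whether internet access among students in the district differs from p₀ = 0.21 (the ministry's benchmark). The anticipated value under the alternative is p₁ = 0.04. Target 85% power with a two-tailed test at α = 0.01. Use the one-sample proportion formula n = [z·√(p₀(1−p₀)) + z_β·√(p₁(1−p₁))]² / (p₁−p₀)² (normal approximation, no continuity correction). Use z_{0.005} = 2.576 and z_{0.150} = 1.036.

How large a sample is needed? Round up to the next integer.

n = [z_{α/2}·√(p₀q₀) + z_β·√(p₁q₁)]² / (p₁ − p₀)²
  = [2.576·√(0.21·0.79) + 1.036·√(0.04·0.96)]² / (-0.17)²
  = [2.576·0.4073 + 1.036·0.1960]² / 0.0289
  = [1.2522]² / 0.0289
  = 54.26
Round up → n = 55.

n = 55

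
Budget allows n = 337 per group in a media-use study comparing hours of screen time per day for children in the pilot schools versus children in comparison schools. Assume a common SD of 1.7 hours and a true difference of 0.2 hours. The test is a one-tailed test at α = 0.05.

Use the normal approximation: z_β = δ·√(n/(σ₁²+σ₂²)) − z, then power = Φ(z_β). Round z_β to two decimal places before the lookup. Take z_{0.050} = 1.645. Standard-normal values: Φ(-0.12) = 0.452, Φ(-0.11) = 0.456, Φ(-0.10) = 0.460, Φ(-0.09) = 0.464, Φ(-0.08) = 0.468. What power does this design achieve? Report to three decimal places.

Power ≈ 0.452

z_β = δ·√(n/(σ₁²+σ₂²)) − z_α
    = 0.2 · √(337/5.78) − 1.645
    = 0.2 · 7.63574 − 1.645
    = 1.5271 − 1.645 = -0.1179 → -0.12
Power = Φ(-0.12) = 0.452.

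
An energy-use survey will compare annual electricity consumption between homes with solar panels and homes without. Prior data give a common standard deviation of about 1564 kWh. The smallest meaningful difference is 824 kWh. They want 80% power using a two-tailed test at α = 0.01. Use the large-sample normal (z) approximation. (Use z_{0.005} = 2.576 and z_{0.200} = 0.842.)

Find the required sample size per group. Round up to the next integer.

n = (z_{α/2} + z_β)² · (σ₁² + σ₂²) / δ²
  = (2.576 + 0.842)² · (2·1564² = 4892192) / 824²
  = 11.6827 · 4892192 / 678976
  = 84.18
Round up → n = 85 per group.

n = 85 per group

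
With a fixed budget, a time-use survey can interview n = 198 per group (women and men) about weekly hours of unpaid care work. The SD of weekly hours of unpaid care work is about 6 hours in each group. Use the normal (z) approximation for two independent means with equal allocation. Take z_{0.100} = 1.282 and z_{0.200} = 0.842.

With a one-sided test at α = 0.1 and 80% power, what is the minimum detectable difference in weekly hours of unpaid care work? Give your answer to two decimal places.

Minimum detectable difference ≈ 1.28 hours

δ = (z_α + z_β) · √((σ₁²+σ₂²)/n)
  = (1.282 + 0.842) · √(72/198)
  = 2.124 · √0.36364
  = 2.124 · 0.6030
  = 1.2808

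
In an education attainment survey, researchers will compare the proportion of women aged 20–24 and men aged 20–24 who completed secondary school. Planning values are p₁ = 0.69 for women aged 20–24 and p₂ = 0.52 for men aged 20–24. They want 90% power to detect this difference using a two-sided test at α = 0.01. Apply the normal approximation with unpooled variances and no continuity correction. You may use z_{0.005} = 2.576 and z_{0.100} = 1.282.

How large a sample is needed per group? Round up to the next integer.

n = 239 per group

n = (z_{α/2} + z_β)² · [p₁(1−p₁) + p₂(1−p₂)] / (p₁ − p₂)²
  = (2.576 + 1.282)² · (0.69·0.31 + 0.52·0.48) / (0.17)²
  = (3.858)² · (0.2139 + 0.2496) / 0.0289
  = 14.8842 · 0.4635 / 0.0289
  = 238.71
Round up → n = 239 per group.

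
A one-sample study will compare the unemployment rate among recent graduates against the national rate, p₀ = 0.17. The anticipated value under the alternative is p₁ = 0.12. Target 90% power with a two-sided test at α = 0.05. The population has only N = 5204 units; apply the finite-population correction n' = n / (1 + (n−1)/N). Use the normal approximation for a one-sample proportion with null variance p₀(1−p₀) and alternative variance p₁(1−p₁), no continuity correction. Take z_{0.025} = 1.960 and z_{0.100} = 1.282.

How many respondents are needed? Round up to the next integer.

n = 483

n = [z_{α/2}·√(p₀q₀) + z_β·√(p₁q₁)]² / (p₁ − p₀)²
  = [1.960·√(0.17·0.83) + 1.282·√(0.12·0.88)]² / (-0.05)²
  = [1.960·0.3756 + 1.282·0.3250]² / 0.0025
  = [1.1528]² / 0.0025
  = 531.62
Finite-population correction (N = 5204): 531.62 / (1 + (531.62 − 1)/5204) = 482.43.
Round up → n = 483.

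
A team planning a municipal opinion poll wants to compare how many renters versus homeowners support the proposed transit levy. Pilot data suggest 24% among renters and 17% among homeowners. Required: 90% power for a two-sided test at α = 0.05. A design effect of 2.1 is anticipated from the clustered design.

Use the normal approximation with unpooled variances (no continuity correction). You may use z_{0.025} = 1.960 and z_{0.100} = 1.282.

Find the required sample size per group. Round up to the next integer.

n = 1458 per group

n = (z_{α/2} + z_β)² · [p₁(1−p₁) + p₂(1−p₂)] / (p₁ − p₂)²
  = (1.960 + 1.282)² · (0.24·0.76 + 0.17·0.83) / (0.07)²
  = (3.242)² · (0.1824 + 0.1411) / 0.0049
  = 10.5106 · 0.3235 / 0.0049
  = 693.91
Design effect: 2.1 × 693.91 = 1457.21.
Round up → n = 1458 per group.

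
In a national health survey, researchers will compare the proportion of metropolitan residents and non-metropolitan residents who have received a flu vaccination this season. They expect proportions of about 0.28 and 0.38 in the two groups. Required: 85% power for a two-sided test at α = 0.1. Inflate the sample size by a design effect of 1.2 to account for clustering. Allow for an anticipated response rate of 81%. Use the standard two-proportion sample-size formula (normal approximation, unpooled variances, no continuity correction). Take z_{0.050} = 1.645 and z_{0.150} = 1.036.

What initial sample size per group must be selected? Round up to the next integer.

n = 466 per group

n = (z_{α/2} + z_β)² · [p₁(1−p₁) + p₂(1−p₂)] / (p₁ − p₂)²
  = (1.645 + 1.036)² · (0.28·0.72 + 0.38·0.62) / (-0.10)²
  = (2.681)² · (0.2016 + 0.2356) / 0.0100
  = 7.1878 · 0.4372 / 0.0100
  = 314.25
Design effect: 1.2 × 314.25 = 377.10.
Adjust for 81% response: 377.10 / 0.81 = 465.55.
Round up → n = 466 per group.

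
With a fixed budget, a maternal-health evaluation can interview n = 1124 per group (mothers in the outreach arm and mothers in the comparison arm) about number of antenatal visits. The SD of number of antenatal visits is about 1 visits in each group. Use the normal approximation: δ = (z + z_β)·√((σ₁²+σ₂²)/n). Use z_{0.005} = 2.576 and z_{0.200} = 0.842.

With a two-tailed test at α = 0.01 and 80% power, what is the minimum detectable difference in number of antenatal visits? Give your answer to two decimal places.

δ = (z_{α/2} + z_β) · √((σ₁²+σ₂²)/n)
  = (2.576 + 0.842) · √(2/1124)
  = 3.418 · √0.00178
  = 3.418 · 0.0422
  = 0.1442

Minimum detectable difference ≈ 0.14 visits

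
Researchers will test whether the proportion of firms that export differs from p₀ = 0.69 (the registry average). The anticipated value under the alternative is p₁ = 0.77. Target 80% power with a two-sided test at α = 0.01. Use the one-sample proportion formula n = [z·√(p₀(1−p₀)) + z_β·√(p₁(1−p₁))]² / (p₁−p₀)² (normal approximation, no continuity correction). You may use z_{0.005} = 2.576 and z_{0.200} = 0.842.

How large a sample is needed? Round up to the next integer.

n = 374

n = [z_{α/2}·√(p₀q₀) + z_β·√(p₁q₁)]² / (p₁ − p₀)²
  = [2.576·√(0.69·0.31) + 0.842·√(0.77·0.23)]² / (0.08)²
  = [2.576·0.4625 + 0.842·0.4208]² / 0.0064
  = [1.5457]² / 0.0064
  = 373.32
Round up → n = 374.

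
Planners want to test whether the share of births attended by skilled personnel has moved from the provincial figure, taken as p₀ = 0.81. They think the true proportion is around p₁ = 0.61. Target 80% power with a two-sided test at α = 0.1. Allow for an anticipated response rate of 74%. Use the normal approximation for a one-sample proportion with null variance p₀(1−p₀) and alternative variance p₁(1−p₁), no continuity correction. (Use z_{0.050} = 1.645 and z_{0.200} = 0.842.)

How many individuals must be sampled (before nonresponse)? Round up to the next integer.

n = [z_{α/2}·√(p₀q₀) + z_β·√(p₁q₁)]² / (p₁ − p₀)²
  = [1.645·√(0.81·0.19) + 0.842·√(0.61·0.39)]² / (-0.20)²
  = [1.645·0.3923 + 0.842·0.4877]² / 0.0400
  = [1.0560]² / 0.0400
  = 27.88
Adjust for 74% response: 27.88 / 0.74 = 37.67.
Round up → n = 38.

n = 38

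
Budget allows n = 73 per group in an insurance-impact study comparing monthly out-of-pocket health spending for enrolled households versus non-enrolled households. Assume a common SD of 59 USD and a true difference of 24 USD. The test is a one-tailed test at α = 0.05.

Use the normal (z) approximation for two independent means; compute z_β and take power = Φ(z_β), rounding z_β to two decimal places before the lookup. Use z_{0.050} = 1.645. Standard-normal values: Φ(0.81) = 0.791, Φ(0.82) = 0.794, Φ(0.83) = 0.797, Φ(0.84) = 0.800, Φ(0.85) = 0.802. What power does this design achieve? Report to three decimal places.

z_β = δ·√(n/(σ₁²+σ₂²)) − z_α
    = 24 · √(73/6962) − 1.645
    = 24 · 0.10240 − 1.645
    = 2.4576 − 1.645 = 0.8126 → 0.81
Power = Φ(0.81) = 0.791.

Power ≈ 0.791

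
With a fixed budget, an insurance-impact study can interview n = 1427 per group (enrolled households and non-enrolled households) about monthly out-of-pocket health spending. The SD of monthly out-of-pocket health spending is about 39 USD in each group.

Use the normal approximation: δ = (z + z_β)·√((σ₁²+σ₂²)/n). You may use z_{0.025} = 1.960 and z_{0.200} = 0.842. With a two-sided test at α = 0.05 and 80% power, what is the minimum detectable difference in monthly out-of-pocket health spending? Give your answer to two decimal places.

Minimum detectable difference ≈ 4.09 USD

δ = (z_{α/2} + z_β) · √((σ₁²+σ₂²)/n)
  = (1.960 + 0.842) · √(3042/1427)
  = 2.802 · √2.1317
  = 2.802 · 1.4600
  = 4.0911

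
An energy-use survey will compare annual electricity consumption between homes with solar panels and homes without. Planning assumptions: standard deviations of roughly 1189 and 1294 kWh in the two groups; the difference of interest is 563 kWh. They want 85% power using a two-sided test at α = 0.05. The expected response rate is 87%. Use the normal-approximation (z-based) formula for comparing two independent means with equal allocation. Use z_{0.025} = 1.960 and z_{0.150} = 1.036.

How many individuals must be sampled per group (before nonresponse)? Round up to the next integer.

n = 101 per group

n = (z_{α/2} + z_β)² · (σ₁² + σ₂²) / δ²
  = (1.960 + 1.036)² · (1189² + 1294² = 3088157) / 563²
  = 8.9760 · 3088157 / 316969
  = 87.45
Adjust for 87% response: 87.45 / 0.87 = 100.52.
Round up → n = 101 per group.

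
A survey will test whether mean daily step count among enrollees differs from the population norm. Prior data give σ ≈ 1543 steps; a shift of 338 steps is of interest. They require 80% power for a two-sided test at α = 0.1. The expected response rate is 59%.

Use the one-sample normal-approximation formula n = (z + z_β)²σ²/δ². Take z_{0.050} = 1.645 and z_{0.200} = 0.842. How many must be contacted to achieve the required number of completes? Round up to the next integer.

n = (z_{α/2} + z_β)² · σ² / δ²
  = (1.645 + 0.842)² · 1543² / 338²
  = 6.1852 · 2380849 / 114244
  = 128.90
Adjust for 59% response: 128.90 / 0.59 = 218.47.
Round up → n = 219.

n = 219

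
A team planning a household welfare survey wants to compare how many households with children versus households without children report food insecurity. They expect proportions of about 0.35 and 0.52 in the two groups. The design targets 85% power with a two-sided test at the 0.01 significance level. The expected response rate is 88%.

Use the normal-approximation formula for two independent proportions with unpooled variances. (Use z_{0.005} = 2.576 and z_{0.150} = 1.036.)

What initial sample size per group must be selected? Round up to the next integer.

n = 245 per group

n = (z_{α/2} + z_β)² · [p₁(1−p₁) + p₂(1−p₂)] / (p₁ − p₂)²
  = (2.576 + 1.036)² · (0.35·0.65 + 0.52·0.48) / (-0.17)²
  = (3.612)² · (0.2275 + 0.2496) / 0.0289
  = 13.0465 · 0.4771 / 0.0289
  = 215.38
Adjust for 88% response: 215.38 / 0.88 = 244.75.
Round up → n = 245 per group.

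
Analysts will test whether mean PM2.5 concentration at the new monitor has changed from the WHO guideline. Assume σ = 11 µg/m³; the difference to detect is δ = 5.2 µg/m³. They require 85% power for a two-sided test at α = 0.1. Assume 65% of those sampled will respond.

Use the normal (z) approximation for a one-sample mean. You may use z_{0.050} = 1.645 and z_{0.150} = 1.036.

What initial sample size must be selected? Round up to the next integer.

n = 50

n = (z_{α/2} + z_β)² · σ² / δ²
  = (1.645 + 1.036)² · 11² / 5.2²
  = 7.1878 · 121 / 27.04
  = 32.16
Adjust for 65% response: 32.16 / 0.65 = 49.48.
Round up → n = 50.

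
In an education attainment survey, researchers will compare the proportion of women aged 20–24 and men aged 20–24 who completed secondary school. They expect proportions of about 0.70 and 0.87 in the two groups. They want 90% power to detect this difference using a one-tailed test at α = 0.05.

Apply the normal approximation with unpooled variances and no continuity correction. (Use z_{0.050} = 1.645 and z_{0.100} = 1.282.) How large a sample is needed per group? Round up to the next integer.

n = 96 per group

n = (z_α + z_β)² · [p₁(1−p₁) + p₂(1−p₂)] / (p₁ − p₂)²
  = (1.645 + 1.282)² · (0.70·0.30 + 0.87·0.13) / (-0.17)²
  = (2.927)² · (0.2100 + 0.1131) / 0.0289
  = 8.5673 · 0.3231 / 0.0289
  = 95.78
Round up → n = 96 per group.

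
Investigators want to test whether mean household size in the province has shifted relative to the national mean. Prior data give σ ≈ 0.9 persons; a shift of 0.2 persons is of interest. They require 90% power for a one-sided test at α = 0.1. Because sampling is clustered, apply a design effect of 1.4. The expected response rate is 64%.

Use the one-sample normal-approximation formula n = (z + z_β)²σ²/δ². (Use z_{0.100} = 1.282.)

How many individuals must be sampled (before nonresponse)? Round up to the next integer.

n = (z_α + z_β)² · σ² / δ²
  = (1.282 + 1.282)² · 0.9² / 0.2²
  = 6.5741 · 0.81 / 0.04
  = 133.13
Design effect: 1.4 × 133.13 = 186.38.
Adjust for 64% response: 186.38 / 0.64 = 291.21.
Round up → n = 292.

n = 292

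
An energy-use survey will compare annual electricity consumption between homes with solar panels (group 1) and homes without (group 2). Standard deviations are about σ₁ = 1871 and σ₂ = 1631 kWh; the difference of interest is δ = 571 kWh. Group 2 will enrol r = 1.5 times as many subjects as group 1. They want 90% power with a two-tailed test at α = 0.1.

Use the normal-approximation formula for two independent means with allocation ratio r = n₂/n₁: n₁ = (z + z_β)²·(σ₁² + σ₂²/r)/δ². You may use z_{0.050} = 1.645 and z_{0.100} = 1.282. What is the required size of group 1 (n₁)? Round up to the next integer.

n₁ = (z_{α/2} + z_β)² · (σ₁² + σ₂²/r) / δ²
   = (1.645 + 1.282)² · (1871² + 1631²/1.5) / 571²
   = 8.5673 · (3500641 + 1773440.7) / 326041
   = 8.5673 · 5274081.7 / 326041
   = 138.59
Round up → n₁ = 139; n₂ = r·n₁ = 1.5 × 139 = 209.

n₁ = 139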